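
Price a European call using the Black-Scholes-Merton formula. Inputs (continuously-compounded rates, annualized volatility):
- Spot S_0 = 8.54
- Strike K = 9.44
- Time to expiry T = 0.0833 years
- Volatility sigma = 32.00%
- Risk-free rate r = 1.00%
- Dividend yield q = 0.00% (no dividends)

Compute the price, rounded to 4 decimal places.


d1 = (ln(S/K) + (r - q + 0.5*sigma^2) * T) / (sigma * sqrt(T)) = -1.02966131
d2 = d1 - sigma * sqrt(T) = -1.12201888
exp(-rT) = 0.99916735; exp(-qT) = 1.00000000
C = S_0 * exp(-qT) * N(d1) - K * exp(-rT) * N(d2)
N(d1) = 0.15158451; N(d2) = 0.13092721
C = 8.5400 * 1.00000000 * 0.15158451 - 9.4400 * 0.99916735 * 0.13092721 = 0.0596

Answer: Price = 0.0596


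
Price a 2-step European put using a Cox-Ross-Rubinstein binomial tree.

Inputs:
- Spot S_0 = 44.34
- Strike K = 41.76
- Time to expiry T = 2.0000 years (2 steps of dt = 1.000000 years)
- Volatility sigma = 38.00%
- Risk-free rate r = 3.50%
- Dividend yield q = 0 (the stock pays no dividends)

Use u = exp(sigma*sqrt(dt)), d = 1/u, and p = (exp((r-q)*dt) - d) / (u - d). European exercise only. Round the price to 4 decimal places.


Answer: Price = V(0,0) = 5.8891

Derivation:
dt = T/N = 1.000000
u = exp(sigma*sqrt(dt)) = 1.462285; d = 1/u = 0.683861
p = (exp((r-q)*dt) - d) / (u - d) = 0.451886
Discount per step: exp(-r*dt) = 0.965605
Stock lattice S(k, i) with i counting down-moves:
  k=0: S(0,0) = 44.3400
  k=1: S(1,0) = 64.8377; S(1,1) = 30.3224
  k=2: S(2,0) = 94.8112; S(2,1) = 44.3400; S(2,2) = 20.7363
Terminal payoffs V(N, i) = max(K - S_T, 0):
  V(2,0) = 0.000000; V(2,1) = 0.000000; V(2,2) = 21.023671
Backward induction: V(k, i) = exp(-r*dt) * [p * V(k+1, i) + (1-p) * V(k+1, i+1)].
  V(1,0) = exp(-r*dt) * [p*0.000000 + (1-p)*0.000000] = 0.000000
  V(1,1) = exp(-r*dt) * [p*0.000000 + (1-p)*21.023671] = 11.127033
  V(0,0) = exp(-r*dt) * [p*0.000000 + (1-p)*11.127033] = 5.889117


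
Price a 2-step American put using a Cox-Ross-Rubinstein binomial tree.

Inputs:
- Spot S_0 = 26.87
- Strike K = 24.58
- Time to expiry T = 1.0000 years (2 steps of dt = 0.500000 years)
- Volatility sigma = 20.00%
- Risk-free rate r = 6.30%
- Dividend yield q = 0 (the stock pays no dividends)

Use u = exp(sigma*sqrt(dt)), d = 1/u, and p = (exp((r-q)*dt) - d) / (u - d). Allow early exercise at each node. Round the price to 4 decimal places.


Answer: Price = V(0,0) = 0.7258

Derivation:
dt = T/N = 0.500000
u = exp(sigma*sqrt(dt)) = 1.151910; d = 1/u = 0.868123
p = (exp((r-q)*dt) - d) / (u - d) = 0.577469
Discount per step: exp(-r*dt) = 0.968991
Stock lattice S(k, i) with i counting down-moves:
  k=0: S(0,0) = 26.8700
  k=1: S(1,0) = 30.9518; S(1,1) = 23.3265
  k=2: S(2,0) = 35.6537; S(2,1) = 26.8700; S(2,2) = 20.2503
Terminal payoffs V(N, i) = max(K - S_T, 0):
  V(2,0) = 0.000000; V(2,1) = 0.000000; V(2,2) = 4.329738
Backward induction: V(k, i) = exp(-r*dt) * [p * V(k+1, i) + (1-p) * V(k+1, i+1)]; then take max(V_cont, immediate exercise) for American.
  V(1,0) = exp(-r*dt) * [p*0.000000 + (1-p)*0.000000] = 0.000000; exercise = 0.000000; V(1,0) = max -> 0.000000
  V(1,1) = exp(-r*dt) * [p*0.000000 + (1-p)*4.329738] = 1.772719; exercise = 1.253523; V(1,1) = max -> 1.772719
  V(0,0) = exp(-r*dt) * [p*0.000000 + (1-p)*1.772719] = 0.725802; exercise = 0.000000; V(0,0) = max -> 0.725802


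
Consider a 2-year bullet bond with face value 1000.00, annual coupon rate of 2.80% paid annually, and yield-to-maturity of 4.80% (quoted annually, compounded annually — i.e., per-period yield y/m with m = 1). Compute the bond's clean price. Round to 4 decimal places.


Coupon per period c = face * coupon_rate / m = 28.000000
Periods per year m = 1; per-period yield y/m = 0.048000
Number of cashflows N = 2
Cashflows (t years, CF_t, discount factor 1/(1+y/m)^(m*t), PV):
  t = 1.0000: CF_t = 28.000000, DF = 0.954198, PV = 26.717557
  t = 2.0000: CF_t = 1028.000000, DF = 0.910495, PV = 935.988579
Price P = sum_t PV_t = 962.706136

Answer: Price = 962.7061


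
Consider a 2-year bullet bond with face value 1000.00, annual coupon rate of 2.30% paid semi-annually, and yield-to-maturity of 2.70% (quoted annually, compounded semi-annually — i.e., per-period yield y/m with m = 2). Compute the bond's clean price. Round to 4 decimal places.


Answer: Price = 992.2629

Derivation:
Coupon per period c = face * coupon_rate / m = 11.500000
Periods per year m = 2; per-period yield y/m = 0.013500
Number of cashflows N = 4
Cashflows (t years, CF_t, discount factor 1/(1+y/m)^(m*t), PV):
  t = 0.5000: CF_t = 11.500000, DF = 0.986680, PV = 11.346818
  t = 1.0000: CF_t = 11.500000, DF = 0.973537, PV = 11.195676
  t = 1.5000: CF_t = 11.500000, DF = 0.960569, PV = 11.046548
  t = 2.0000: CF_t = 1011.500000, DF = 0.947774, PV = 958.673836
Price P = sum_t PV_t = 992.262879


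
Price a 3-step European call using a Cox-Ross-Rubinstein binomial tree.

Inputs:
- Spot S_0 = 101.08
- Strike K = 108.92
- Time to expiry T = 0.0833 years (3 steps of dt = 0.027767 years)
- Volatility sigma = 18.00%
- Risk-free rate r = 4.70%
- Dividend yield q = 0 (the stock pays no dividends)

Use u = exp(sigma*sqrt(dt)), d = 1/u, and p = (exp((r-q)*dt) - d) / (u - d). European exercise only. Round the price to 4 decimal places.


dt = T/N = 0.027767
u = exp(sigma*sqrt(dt)) = 1.030448; d = 1/u = 0.970451
p = (exp((r-q)*dt) - d) / (u - d) = 0.514268
Discount per step: exp(-r*dt) = 0.998696
Stock lattice S(k, i) with i counting down-moves:
  k=0: S(0,0) = 101.0800
  k=1: S(1,0) = 104.1577; S(1,1) = 98.0932
  k=2: S(2,0) = 107.3292; S(2,1) = 101.0800; S(2,2) = 95.1947
  k=3: S(3,0) = 110.5971; S(3,1) = 104.1577; S(3,2) = 98.0932; S(3,3) = 92.3818
Terminal payoffs V(N, i) = max(S_T - K, 0):
  V(3,0) = 1.677146; V(3,1) = 0.000000; V(3,2) = 0.000000; V(3,3) = 0.000000
Backward induction: V(k, i) = exp(-r*dt) * [p * V(k+1, i) + (1-p) * V(k+1, i+1)].
  V(2,0) = exp(-r*dt) * [p*1.677146 + (1-p)*0.000000] = 0.861377
  V(2,1) = exp(-r*dt) * [p*0.000000 + (1-p)*0.000000] = 0.000000
  V(2,2) = exp(-r*dt) * [p*0.000000 + (1-p)*0.000000] = 0.000000
  V(1,0) = exp(-r*dt) * [p*0.861377 + (1-p)*0.000000] = 0.442401
  V(1,1) = exp(-r*dt) * [p*0.000000 + (1-p)*0.000000] = 0.000000
  V(0,0) = exp(-r*dt) * [p*0.442401 + (1-p)*0.000000] = 0.227216

Answer: Price = V(0,0) = 0.2272


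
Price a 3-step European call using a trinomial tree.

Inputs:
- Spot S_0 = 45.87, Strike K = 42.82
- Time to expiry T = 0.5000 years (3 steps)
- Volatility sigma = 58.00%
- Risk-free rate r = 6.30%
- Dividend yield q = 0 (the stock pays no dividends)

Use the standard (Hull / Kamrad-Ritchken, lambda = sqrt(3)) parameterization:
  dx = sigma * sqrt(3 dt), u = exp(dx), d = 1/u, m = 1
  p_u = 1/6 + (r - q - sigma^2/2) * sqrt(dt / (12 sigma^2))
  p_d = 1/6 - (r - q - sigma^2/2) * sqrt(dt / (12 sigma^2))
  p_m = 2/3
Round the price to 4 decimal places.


Answer: Price = V(0,0) = 9.2895

Derivation:
dt = T/N = 0.166667; dx = sigma*sqrt(3*dt) = 0.410122
u = exp(dx) = 1.507002; d = 1/u = 0.663569
p_u = 0.145291, p_m = 0.666667, p_d = 0.188042
Discount per step: exp(-r*dt) = 0.989555
Stock lattice S(k, j) with j the centered position index:
  k=0: S(0,+0) = 45.8700
  k=1: S(1,-1) = 30.4379; S(1,+0) = 45.8700; S(1,+1) = 69.1262
  k=2: S(2,-2) = 20.1977; S(2,-1) = 30.4379; S(2,+0) = 45.8700; S(2,+1) = 69.1262; S(2,+2) = 104.1732
  k=3: S(3,-3) = 13.4026; S(3,-2) = 20.1977; S(3,-1) = 30.4379; S(3,+0) = 45.8700; S(3,+1) = 69.1262; S(3,+2) = 104.1732; S(3,+3) = 156.9892
Terminal payoffs V(N, j) = max(S_T - K, 0):
  V(3,-3) = 0.000000; V(3,-2) = 0.000000; V(3,-1) = 0.000000; V(3,+0) = 3.050000; V(3,+1) = 26.306160; V(3,+2) = 61.353229; V(3,+3) = 114.169215
Backward induction: V(k, j) = exp(-r*dt) * [p_u * V(k+1, j+1) + p_m * V(k+1, j) + p_d * V(k+1, j-1)]
  V(2,-2) = exp(-r*dt) * [p_u*0.000000 + p_m*0.000000 + p_d*0.000000] = 0.000000
  V(2,-1) = exp(-r*dt) * [p_u*3.050000 + p_m*0.000000 + p_d*0.000000] = 0.438509
  V(2,+0) = exp(-r*dt) * [p_u*26.306160 + p_m*3.050000 + p_d*0.000000] = 5.794219
  V(2,+1) = exp(-r*dt) * [p_u*61.353229 + p_m*26.306160 + p_d*3.050000] = 26.742758
  V(2,+2) = exp(-r*dt) * [p_u*114.169215 + p_m*61.353229 + p_d*26.306160] = 61.784421
  V(1,-1) = exp(-r*dt) * [p_u*5.794219 + p_m*0.438509 + p_d*0.000000] = 1.122340
  V(1,+0) = exp(-r*dt) * [p_u*26.742758 + p_m*5.794219 + p_d*0.438509] = 7.748958
  V(1,+1) = exp(-r*dt) * [p_u*61.784421 + p_m*26.742758 + p_d*5.794219] = 27.603416
  V(0,+0) = exp(-r*dt) * [p_u*27.603416 + p_m*7.748958 + p_d*1.122340] = 9.289491


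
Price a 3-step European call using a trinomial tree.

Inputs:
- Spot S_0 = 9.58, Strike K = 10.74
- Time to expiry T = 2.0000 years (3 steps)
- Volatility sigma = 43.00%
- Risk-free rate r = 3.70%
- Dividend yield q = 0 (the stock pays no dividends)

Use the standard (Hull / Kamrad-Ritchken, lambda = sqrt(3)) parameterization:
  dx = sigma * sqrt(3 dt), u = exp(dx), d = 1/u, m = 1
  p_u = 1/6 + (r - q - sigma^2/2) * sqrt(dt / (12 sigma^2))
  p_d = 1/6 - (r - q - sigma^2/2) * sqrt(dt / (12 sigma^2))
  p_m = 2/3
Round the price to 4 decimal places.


dt = T/N = 0.666667; dx = sigma*sqrt(3*dt) = 0.608112
u = exp(dx) = 1.836960; d = 1/u = 0.544378
p_u = 0.136272, p_m = 0.666667, p_d = 0.197061
Discount per step: exp(-r*dt) = 0.975635
Stock lattice S(k, j) with j the centered position index:
  k=0: S(0,+0) = 9.5800
  k=1: S(1,-1) = 5.2151; S(1,+0) = 9.5800; S(1,+1) = 17.5981
  k=2: S(2,-2) = 2.8390; S(2,-1) = 5.2151; S(2,+0) = 9.5800; S(2,+1) = 17.5981; S(2,+2) = 32.3270
  k=3: S(3,-3) = 1.5455; S(3,-2) = 2.8390; S(3,-1) = 5.2151; S(3,+0) = 9.5800; S(3,+1) = 17.5981; S(3,+2) = 32.3270; S(3,+3) = 59.3833
Terminal payoffs V(N, j) = max(S_T - K, 0):
  V(3,-3) = 0.000000; V(3,-2) = 0.000000; V(3,-1) = 0.000000; V(3,+0) = 0.000000; V(3,+1) = 6.858073; V(3,+2) = 21.586950; V(3,+3) = 48.643303
Backward induction: V(k, j) = exp(-r*dt) * [p_u * V(k+1, j+1) + p_m * V(k+1, j) + p_d * V(k+1, j-1)]
  V(2,-2) = exp(-r*dt) * [p_u*0.000000 + p_m*0.000000 + p_d*0.000000] = 0.000000
  V(2,-1) = exp(-r*dt) * [p_u*0.000000 + p_m*0.000000 + p_d*0.000000] = 0.000000
  V(2,+0) = exp(-r*dt) * [p_u*6.858073 + p_m*0.000000 + p_d*0.000000] = 0.911793
  V(2,+1) = exp(-r*dt) * [p_u*21.586950 + p_m*6.858073 + p_d*0.000000] = 7.330675
  V(2,+2) = exp(-r*dt) * [p_u*48.643303 + p_m*21.586950 + p_d*6.858073] = 21.826403
  V(1,-1) = exp(-r*dt) * [p_u*0.911793 + p_m*0.000000 + p_d*0.000000] = 0.121225
  V(1,+0) = exp(-r*dt) * [p_u*7.330675 + p_m*0.911793 + p_d*0.000000] = 1.567678
  V(1,+1) = exp(-r*dt) * [p_u*21.826403 + p_m*7.330675 + p_d*0.911793] = 7.845203
  V(0,+0) = exp(-r*dt) * [p_u*7.845203 + p_m*1.567678 + p_d*0.121225] = 2.085995

Answer: Price = V(0,0) = 2.0860


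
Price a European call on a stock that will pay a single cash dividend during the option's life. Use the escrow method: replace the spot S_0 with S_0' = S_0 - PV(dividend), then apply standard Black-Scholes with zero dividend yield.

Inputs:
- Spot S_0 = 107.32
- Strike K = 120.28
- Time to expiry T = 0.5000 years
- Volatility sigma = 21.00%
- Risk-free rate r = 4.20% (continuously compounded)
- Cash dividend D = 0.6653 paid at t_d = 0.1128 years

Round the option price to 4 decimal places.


Answer: Price = 2.5056

Derivation:
PV(D) = D * exp(-r * t_d) = 0.6653 * 0.99527360 = 0.66215553
S_0' = S_0 - PV(D) = 107.3200 - 0.66215553 = 106.65784447
d1 = (ln(S_0'/K) + (r + sigma^2/2)*T) / (sigma*sqrt(T)) = -0.59377684
d2 = d1 - sigma*sqrt(T) = -0.74226927
exp(-rT) = 0.97921896
N(d1) = 0.27633069; N(d2) = 0.22896210
C = S_0' * N(d1) - K * exp(-rT) * N(d2) = 106.65784447 * 0.27633069 - 120.2800 * 0.97921896 * 0.22896210 = 2.5056


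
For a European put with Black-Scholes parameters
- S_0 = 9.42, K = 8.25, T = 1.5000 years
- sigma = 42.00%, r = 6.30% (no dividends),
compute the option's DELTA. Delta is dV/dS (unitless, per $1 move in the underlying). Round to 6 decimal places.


Answer: Delta = -0.242360

Derivation:
d1 = 0.6987303401; d2 = 0.1843374942
phi(d1) = 0.3125313242; exp(-qT) = 1.0000000000; exp(-rT) = 0.9098277346
N(-d1) = 0.2423602846
Delta = -exp(-qT) * N(-d1) = -1.0000000000 * 0.2423602846 = -0.242360


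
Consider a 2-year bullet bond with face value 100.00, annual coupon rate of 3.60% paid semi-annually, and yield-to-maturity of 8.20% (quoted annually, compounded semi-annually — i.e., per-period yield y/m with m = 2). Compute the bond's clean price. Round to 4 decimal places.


Answer: Price = 91.6709

Derivation:
Coupon per period c = face * coupon_rate / m = 1.800000
Periods per year m = 2; per-period yield y/m = 0.041000
Number of cashflows N = 4
Cashflows (t years, CF_t, discount factor 1/(1+y/m)^(m*t), PV):
  t = 0.5000: CF_t = 1.800000, DF = 0.960615, PV = 1.729107
  t = 1.0000: CF_t = 1.800000, DF = 0.922781, PV = 1.661005
  t = 1.5000: CF_t = 1.800000, DF = 0.886437, PV = 1.595586
  t = 2.0000: CF_t = 101.800000, DF = 0.851524, PV = 86.685181
Price P = sum_t PV_t = 91.670879


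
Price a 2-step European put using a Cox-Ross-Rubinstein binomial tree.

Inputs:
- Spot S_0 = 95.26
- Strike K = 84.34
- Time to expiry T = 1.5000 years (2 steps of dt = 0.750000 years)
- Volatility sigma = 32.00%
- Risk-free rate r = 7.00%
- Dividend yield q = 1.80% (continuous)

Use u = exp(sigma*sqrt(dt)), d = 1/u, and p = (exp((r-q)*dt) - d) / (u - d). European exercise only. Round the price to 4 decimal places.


dt = T/N = 0.750000
u = exp(sigma*sqrt(dt)) = 1.319335; d = 1/u = 0.757957
p = (exp((r-q)*dt) - d) / (u - d) = 0.502002
Discount per step: exp(-r*dt) = 0.948854
Stock lattice S(k, i) with i counting down-moves:
  k=0: S(0,0) = 95.2600
  k=1: S(1,0) = 125.6799; S(1,1) = 72.2030
  k=2: S(2,0) = 165.8139; S(2,1) = 95.2600; S(2,2) = 54.7268
Terminal payoffs V(N, i) = max(K - S_T, 0):
  V(2,0) = 0.000000; V(2,1) = 0.000000; V(2,2) = 29.613189
Backward induction: V(k, i) = exp(-r*dt) * [p * V(k+1, i) + (1-p) * V(k+1, i+1)].
  V(1,0) = exp(-r*dt) * [p*0.000000 + (1-p)*0.000000] = 0.000000
  V(1,1) = exp(-r*dt) * [p*0.000000 + (1-p)*29.613189] = 13.993037
  V(0,0) = exp(-r*dt) * [p*0.000000 + (1-p)*13.993037] = 6.612090

Answer: Price = V(0,0) = 6.6121


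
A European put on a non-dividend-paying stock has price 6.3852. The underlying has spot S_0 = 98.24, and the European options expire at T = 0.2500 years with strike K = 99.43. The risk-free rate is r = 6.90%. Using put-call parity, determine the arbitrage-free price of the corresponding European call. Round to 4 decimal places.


Put-call parity: C - P = S_0 * exp(-qT) - K * exp(-rT).
S_0 * exp(-qT) = 98.2400 * 1.00000000 = 98.24000000
K * exp(-rT) = 99.4300 * 0.98289793 = 97.72954112
C = P + S*exp(-qT) - K*exp(-rT)
C = 6.3852 + 98.24000000 - 97.72954112 = 6.8957

Answer: Call price = 6.8957


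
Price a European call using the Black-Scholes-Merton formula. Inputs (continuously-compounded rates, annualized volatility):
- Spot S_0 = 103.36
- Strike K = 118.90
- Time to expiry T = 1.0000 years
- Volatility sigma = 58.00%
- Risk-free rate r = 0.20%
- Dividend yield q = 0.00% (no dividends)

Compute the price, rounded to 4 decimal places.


d1 = (ln(S/K) + (r - q + 0.5*sigma^2) * T) / (sigma * sqrt(T)) = 0.05195730
d2 = d1 - sigma * sqrt(T) = -0.52804270
exp(-rT) = 0.99800200; exp(-qT) = 1.00000000
C = S_0 * exp(-qT) * N(d1) - K * exp(-rT) * N(d2)
N(d1) = 0.52071864; N(d2) = 0.29873485
C = 103.3600 * 1.00000000 * 0.52071864 - 118.9000 * 0.99800200 * 0.29873485 = 18.3729

Answer: Price = 18.3729


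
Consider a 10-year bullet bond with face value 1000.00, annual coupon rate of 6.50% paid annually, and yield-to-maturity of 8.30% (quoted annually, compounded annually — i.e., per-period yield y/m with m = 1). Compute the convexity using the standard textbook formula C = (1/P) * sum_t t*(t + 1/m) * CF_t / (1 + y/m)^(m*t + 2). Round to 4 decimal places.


Answer: Convexity = 63.1109

Derivation:
Coupon per period c = face * coupon_rate / m = 65.000000
Periods per year m = 1; per-period yield y/m = 0.083000
Number of cashflows N = 10
Cashflows (t years, CF_t, discount factor 1/(1+y/m)^(m*t), PV):
  t = 1.0000: CF_t = 65.000000, DF = 0.923361, PV = 60.018467
  t = 2.0000: CF_t = 65.000000, DF = 0.852596, PV = 55.418714
  t = 3.0000: CF_t = 65.000000, DF = 0.787254, PV = 51.171481
  t = 4.0000: CF_t = 65.000000, DF = 0.726919, PV = 47.249752
  t = 5.0000: CF_t = 65.000000, DF = 0.671209, PV = 43.628580
  t = 6.0000: CF_t = 65.000000, DF = 0.619768, PV = 40.284930
  t = 7.0000: CF_t = 65.000000, DF = 0.572270, PV = 37.197535
  t = 8.0000: CF_t = 65.000000, DF = 0.528412, PV = 34.346754
  t = 9.0000: CF_t = 65.000000, DF = 0.487915, PV = 31.714455
  t = 10.0000: CF_t = 1065.000000, DF = 0.450521, PV = 479.805301
Price P = sum_t PV_t = 880.835968
Convexity numerator sum_t t*(t + 1/m) * CF_t / (1+y/m)^(m*t + 2):
  t = 1.0000: term = 102.342962
  t = 2.0000: term = 283.498510
  t = 3.0000: term = 523.542955
  t = 4.0000: term = 805.698607
  t = 5.0000: term = 1115.926048
  t = 6.0000: term = 1442.563681
  t = 7.0000: term = 1776.009457
  t = 8.0000: term = 2108.440194
  t = 9.0000: term = 2433.564398
  t = 10.0000: term = 44998.787669
Convexity = (1/P) * sum = 55590.374481 / 880.835968 = 63.110927


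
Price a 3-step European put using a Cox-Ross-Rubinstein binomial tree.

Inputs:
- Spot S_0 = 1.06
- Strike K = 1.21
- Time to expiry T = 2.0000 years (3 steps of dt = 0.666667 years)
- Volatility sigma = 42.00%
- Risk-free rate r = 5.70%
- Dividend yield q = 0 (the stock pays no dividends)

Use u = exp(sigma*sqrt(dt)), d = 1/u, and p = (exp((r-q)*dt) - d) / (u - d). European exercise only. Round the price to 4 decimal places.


dt = T/N = 0.666667
u = exp(sigma*sqrt(dt)) = 1.409068; d = 1/u = 0.709689
p = (exp((r-q)*dt) - d) / (u - d) = 0.470478
Discount per step: exp(-r*dt) = 0.962713
Stock lattice S(k, i) with i counting down-moves:
  k=0: S(0,0) = 1.0600
  k=1: S(1,0) = 1.4936; S(1,1) = 0.7523
  k=2: S(2,0) = 2.1046; S(2,1) = 1.0600; S(2,2) = 0.5339
  k=3: S(3,0) = 2.9655; S(3,1) = 1.4936; S(3,2) = 0.7523; S(3,3) = 0.3789
Terminal payoffs V(N, i) = max(K - S_T, 0):
  V(3,0) = 0.000000; V(3,1) = 0.000000; V(3,2) = 0.457730; V(3,3) = 0.831113
Backward induction: V(k, i) = exp(-r*dt) * [p * V(k+1, i) + (1-p) * V(k+1, i+1)].
  V(2,0) = exp(-r*dt) * [p*0.000000 + (1-p)*0.000000] = 0.000000
  V(2,1) = exp(-r*dt) * [p*0.000000 + (1-p)*0.457730] = 0.233341
  V(2,2) = exp(-r*dt) * [p*0.457730 + (1-p)*0.831113] = 0.631005
  V(1,0) = exp(-r*dt) * [p*0.000000 + (1-p)*0.233341] = 0.118952
  V(1,1) = exp(-r*dt) * [p*0.233341 + (1-p)*0.631005] = 0.427360
  V(0,0) = exp(-r*dt) * [p*0.118952 + (1-p)*0.427360] = 0.271736

Answer: Price = V(0,0) = 0.2717


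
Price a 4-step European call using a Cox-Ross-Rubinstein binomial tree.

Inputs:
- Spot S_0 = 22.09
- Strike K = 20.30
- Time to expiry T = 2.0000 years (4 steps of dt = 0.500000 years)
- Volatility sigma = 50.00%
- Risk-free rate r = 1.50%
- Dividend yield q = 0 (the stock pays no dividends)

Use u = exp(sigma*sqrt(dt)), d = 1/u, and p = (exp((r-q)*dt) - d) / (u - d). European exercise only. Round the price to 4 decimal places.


Answer: Price = V(0,0) = 6.9644

Derivation:
dt = T/N = 0.500000
u = exp(sigma*sqrt(dt)) = 1.424119; d = 1/u = 0.702189
p = (exp((r-q)*dt) - d) / (u - d) = 0.422949
Discount per step: exp(-r*dt) = 0.992528
Stock lattice S(k, i) with i counting down-moves:
  k=0: S(0,0) = 22.0900
  k=1: S(1,0) = 31.4588; S(1,1) = 15.5113
  k=2: S(2,0) = 44.8011; S(2,1) = 22.0900; S(2,2) = 10.8919
  k=3: S(3,0) = 63.8020; S(3,1) = 31.4588; S(3,2) = 15.5113; S(3,3) = 7.6482
  k=4: S(4,0) = 90.8617; S(4,1) = 44.8011; S(4,2) = 22.0900; S(4,3) = 10.8919; S(4,4) = 5.3704
Terminal payoffs V(N, i) = max(S_T - K, 0):
  V(4,0) = 70.561701; V(4,1) = 24.501060; V(4,2) = 1.790000; V(4,3) = 0.000000; V(4,4) = 0.000000
Backward induction: V(k, i) = exp(-r*dt) * [p * V(k+1, i) + (1-p) * V(k+1, i+1)].
  V(3,0) = exp(-r*dt) * [p*70.561701 + (1-p)*24.501060] = 43.653722
  V(3,1) = exp(-r*dt) * [p*24.501060 + (1-p)*1.790000] = 11.310470
  V(3,2) = exp(-r*dt) * [p*1.790000 + (1-p)*0.000000] = 0.751422
  V(3,3) = exp(-r*dt) * [p*0.000000 + (1-p)*0.000000] = 0.000000
  V(2,0) = exp(-r*dt) * [p*43.653722 + (1-p)*11.310470] = 24.803288
  V(2,1) = exp(-r*dt) * [p*11.310470 + (1-p)*0.751422] = 5.178375
  V(2,2) = exp(-r*dt) * [p*0.751422 + (1-p)*0.000000] = 0.315438
  V(1,0) = exp(-r*dt) * [p*24.803288 + (1-p)*5.178375] = 13.377997
  V(1,1) = exp(-r*dt) * [p*5.178375 + (1-p)*0.315438] = 2.354487
  V(0,0) = exp(-r*dt) * [p*13.377997 + (1-p)*2.354487] = 6.964439


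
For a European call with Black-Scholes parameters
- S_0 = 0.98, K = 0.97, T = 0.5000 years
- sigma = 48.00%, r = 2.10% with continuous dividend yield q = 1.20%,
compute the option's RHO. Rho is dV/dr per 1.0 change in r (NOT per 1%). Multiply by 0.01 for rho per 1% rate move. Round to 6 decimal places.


d1 = 0.2131823830; d2 = -0.1262288719
phi(d1) = 0.3899791911; exp(-qT) = 0.9940179641; exp(-rT) = 0.9895549326
N(d2) = 0.4497753788
Rho = K*T*exp(-rT)*N(d2) = 0.9700 * 0.5000 * 0.9895549326 * 0.4497753788 = 0.215863

Answer: Rho = 0.215863


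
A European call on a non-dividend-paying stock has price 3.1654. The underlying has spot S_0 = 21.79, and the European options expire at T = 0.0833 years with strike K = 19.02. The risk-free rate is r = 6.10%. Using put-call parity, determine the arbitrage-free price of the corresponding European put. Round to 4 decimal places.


Answer: Put price = 0.2990

Derivation:
Put-call parity: C - P = S_0 * exp(-qT) - K * exp(-rT).
S_0 * exp(-qT) = 21.7900 * 1.00000000 = 21.79000000
K * exp(-rT) = 19.0200 * 0.99493159 = 18.92359880
P = C - S*exp(-qT) + K*exp(-rT)
P = 3.1654 - 21.79000000 + 18.92359880 = 0.2990


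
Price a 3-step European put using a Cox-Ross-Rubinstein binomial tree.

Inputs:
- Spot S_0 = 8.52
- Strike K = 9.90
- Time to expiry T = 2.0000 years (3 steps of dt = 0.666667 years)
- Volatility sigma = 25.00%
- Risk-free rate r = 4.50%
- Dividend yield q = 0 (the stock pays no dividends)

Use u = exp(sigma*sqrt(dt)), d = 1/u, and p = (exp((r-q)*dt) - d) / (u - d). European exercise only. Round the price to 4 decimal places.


dt = T/N = 0.666667
u = exp(sigma*sqrt(dt)) = 1.226450; d = 1/u = 0.815361
p = (exp((r-q)*dt) - d) / (u - d) = 0.523228
Discount per step: exp(-r*dt) = 0.970446
Stock lattice S(k, i) with i counting down-moves:
  k=0: S(0,0) = 8.5200
  k=1: S(1,0) = 10.4494; S(1,1) = 6.9469
  k=2: S(2,0) = 12.8156; S(2,1) = 8.5200; S(2,2) = 5.6642
  k=3: S(3,0) = 15.7177; S(3,1) = 10.4494; S(3,2) = 6.9469; S(3,3) = 4.6184
Terminal payoffs V(N, i) = max(K - S_T, 0):
  V(3,0) = 0.000000; V(3,1) = 0.000000; V(3,2) = 2.953123; V(3,3) = 5.281620
Backward induction: V(k, i) = exp(-r*dt) * [p * V(k+1, i) + (1-p) * V(k+1, i+1)].
  V(2,0) = exp(-r*dt) * [p*0.000000 + (1-p)*0.000000] = 0.000000
  V(2,1) = exp(-r*dt) * [p*0.000000 + (1-p)*2.953123] = 1.366355
  V(2,2) = exp(-r*dt) * [p*2.953123 + (1-p)*5.281620] = 3.943197
  V(1,0) = exp(-r*dt) * [p*0.000000 + (1-p)*1.366355] = 0.632187
  V(1,1) = exp(-r*dt) * [p*1.366355 + (1-p)*3.943197] = 2.518230
  V(0,0) = exp(-r*dt) * [p*0.632187 + (1-p)*2.518230] = 1.486140

Answer: Price = V(0,0) = 1.4861


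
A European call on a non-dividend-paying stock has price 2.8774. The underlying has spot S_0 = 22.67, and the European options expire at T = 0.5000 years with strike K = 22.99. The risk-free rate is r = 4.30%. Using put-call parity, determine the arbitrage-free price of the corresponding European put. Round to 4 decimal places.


Put-call parity: C - P = S_0 * exp(-qT) - K * exp(-rT).
S_0 * exp(-qT) = 22.6700 * 1.00000000 = 22.67000000
K * exp(-rT) = 22.9900 * 0.97872948 = 22.50099069
P = C - S*exp(-qT) + K*exp(-rT)
P = 2.8774 - 22.67000000 + 22.50099069 = 2.7084

Answer: Put price = 2.7084


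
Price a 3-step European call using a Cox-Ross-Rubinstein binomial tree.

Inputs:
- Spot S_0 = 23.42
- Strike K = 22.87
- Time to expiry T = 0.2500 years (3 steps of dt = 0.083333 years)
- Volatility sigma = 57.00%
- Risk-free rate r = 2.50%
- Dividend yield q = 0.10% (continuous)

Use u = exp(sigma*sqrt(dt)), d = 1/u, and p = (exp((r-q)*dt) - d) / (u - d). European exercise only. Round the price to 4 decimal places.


Answer: Price = V(0,0) = 3.1830

Derivation:
dt = T/N = 0.083333
u = exp(sigma*sqrt(dt)) = 1.178856; d = 1/u = 0.848280
p = (exp((r-q)*dt) - d) / (u - d) = 0.465012
Discount per step: exp(-r*dt) = 0.997919
Stock lattice S(k, i) with i counting down-moves:
  k=0: S(0,0) = 23.4200
  k=1: S(1,0) = 27.6088; S(1,1) = 19.8667
  k=2: S(2,0) = 32.5468; S(2,1) = 23.4200; S(2,2) = 16.8525
  k=3: S(3,0) = 38.3680; S(3,1) = 27.6088; S(3,2) = 19.8667; S(3,3) = 14.2957
Terminal payoffs V(N, i) = max(S_T - K, 0):
  V(3,0) = 15.498041; V(3,1) = 4.738817; V(3,2) = 0.000000; V(3,3) = 0.000000
Backward induction: V(k, i) = exp(-r*dt) * [p * V(k+1, i) + (1-p) * V(k+1, i+1)].
  V(2,0) = exp(-r*dt) * [p*15.498041 + (1-p)*4.738817] = 9.721715
  V(2,1) = exp(-r*dt) * [p*4.738817 + (1-p)*0.000000] = 2.199023
  V(2,2) = exp(-r*dt) * [p*0.000000 + (1-p)*0.000000] = 0.000000
  V(1,0) = exp(-r*dt) * [p*9.721715 + (1-p)*2.199023] = 5.685312
  V(1,1) = exp(-r*dt) * [p*2.199023 + (1-p)*0.000000] = 1.020445
  V(0,0) = exp(-r*dt) * [p*5.685312 + (1-p)*1.020445] = 3.183028


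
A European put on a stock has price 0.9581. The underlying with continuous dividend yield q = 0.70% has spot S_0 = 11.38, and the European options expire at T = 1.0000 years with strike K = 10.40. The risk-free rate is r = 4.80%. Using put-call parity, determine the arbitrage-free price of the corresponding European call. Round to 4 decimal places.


Answer: Call price = 2.3461

Derivation:
Put-call parity: C - P = S_0 * exp(-qT) - K * exp(-rT).
S_0 * exp(-qT) = 11.3800 * 0.99302444 = 11.30061816
K * exp(-rT) = 10.4000 * 0.95313379 = 9.91259139
C = P + S*exp(-qT) - K*exp(-rT)
C = 0.9581 + 11.30061816 - 9.91259139 = 2.3461


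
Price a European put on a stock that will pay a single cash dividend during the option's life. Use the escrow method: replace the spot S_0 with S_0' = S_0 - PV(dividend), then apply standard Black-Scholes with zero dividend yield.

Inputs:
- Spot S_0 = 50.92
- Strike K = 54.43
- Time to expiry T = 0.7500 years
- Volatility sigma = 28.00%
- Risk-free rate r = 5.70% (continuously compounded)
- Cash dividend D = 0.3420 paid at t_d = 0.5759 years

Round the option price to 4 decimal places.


PV(D) = D * exp(-r * t_d) = 0.3420 * 0.96770664 = 0.33095567
S_0' = S_0 - PV(D) = 50.9200 - 0.33095567 = 50.58904433
d1 = (ln(S_0'/K) + (r + sigma^2/2)*T) / (sigma*sqrt(T)) = -0.00424944
d2 = d1 - sigma*sqrt(T) = -0.24673655
exp(-rT) = 0.95815090
N(-d1) = 0.50169528; N(-d2) = 0.59744394
P = K * exp(-rT) * N(-d2) - S_0' * N(-d1) = 54.4300 * 0.95815090 * 0.59744394 - 50.58904433 * 0.50169528 = 5.7777

Answer: Price = 5.7777


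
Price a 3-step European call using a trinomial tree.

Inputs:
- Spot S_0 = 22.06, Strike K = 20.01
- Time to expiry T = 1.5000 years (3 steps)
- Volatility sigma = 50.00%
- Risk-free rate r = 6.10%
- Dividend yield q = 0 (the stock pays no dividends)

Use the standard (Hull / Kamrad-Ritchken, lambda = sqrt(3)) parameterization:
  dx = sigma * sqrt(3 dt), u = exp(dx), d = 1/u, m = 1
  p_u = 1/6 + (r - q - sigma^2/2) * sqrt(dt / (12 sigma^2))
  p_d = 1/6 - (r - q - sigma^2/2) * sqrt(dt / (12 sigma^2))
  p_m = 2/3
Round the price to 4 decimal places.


Answer: Price = V(0,0) = 6.7953

Derivation:
dt = T/N = 0.500000; dx = sigma*sqrt(3*dt) = 0.612372
u = exp(dx) = 1.844803; d = 1/u = 0.542063
p_u = 0.140539, p_m = 0.666667, p_d = 0.192795
Discount per step: exp(-r*dt) = 0.969960
Stock lattice S(k, j) with j the centered position index:
  k=0: S(0,+0) = 22.0600
  k=1: S(1,-1) = 11.9579; S(1,+0) = 22.0600; S(1,+1) = 40.6964
  k=2: S(2,-2) = 6.4819; S(2,-1) = 11.9579; S(2,+0) = 22.0600; S(2,+1) = 40.6964; S(2,+2) = 75.0767
  k=3: S(3,-3) = 3.5136; S(3,-2) = 6.4819; S(3,-1) = 11.9579; S(3,+0) = 22.0600; S(3,+1) = 40.6964; S(3,+2) = 75.0767; S(3,+3) = 138.5018
Terminal payoffs V(N, j) = max(S_T - K, 0):
  V(3,-3) = 0.000000; V(3,-2) = 0.000000; V(3,-1) = 0.000000; V(3,+0) = 2.050000; V(3,+1) = 20.686352; V(3,+2) = 55.066747; V(3,+3) = 118.491800
Backward induction: V(k, j) = exp(-r*dt) * [p_u * V(k+1, j+1) + p_m * V(k+1, j) + p_d * V(k+1, j-1)]
  V(2,-2) = exp(-r*dt) * [p_u*0.000000 + p_m*0.000000 + p_d*0.000000] = 0.000000
  V(2,-1) = exp(-r*dt) * [p_u*2.050000 + p_m*0.000000 + p_d*0.000000] = 0.279450
  V(2,+0) = exp(-r*dt) * [p_u*20.686352 + p_m*2.050000 + p_d*0.000000] = 4.145515
  V(2,+1) = exp(-r*dt) * [p_u*55.066747 + p_m*20.686352 + p_d*2.050000] = 21.266521
  V(2,+2) = exp(-r*dt) * [p_u*118.491800 + p_m*55.066747 + p_d*20.686352] = 55.629242
  V(1,-1) = exp(-r*dt) * [p_u*4.145515 + p_m*0.279450 + p_d*0.000000] = 0.745808
  V(1,+0) = exp(-r*dt) * [p_u*21.266521 + p_m*4.145515 + p_d*0.279450] = 5.631905
  V(1,+1) = exp(-r*dt) * [p_u*55.629242 + p_m*21.266521 + p_d*4.145515] = 22.110228
  V(0,+0) = exp(-r*dt) * [p_u*22.110228 + p_m*5.631905 + p_d*0.745808] = 6.795286


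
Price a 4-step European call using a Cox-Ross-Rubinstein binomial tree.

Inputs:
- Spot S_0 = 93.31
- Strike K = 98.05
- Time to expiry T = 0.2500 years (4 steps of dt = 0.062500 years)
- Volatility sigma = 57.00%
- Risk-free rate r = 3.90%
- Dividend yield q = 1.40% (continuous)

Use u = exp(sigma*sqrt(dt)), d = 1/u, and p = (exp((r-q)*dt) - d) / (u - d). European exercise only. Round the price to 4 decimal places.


dt = T/N = 0.062500
u = exp(sigma*sqrt(dt)) = 1.153153; d = 1/u = 0.867188
p = (exp((r-q)*dt) - d) / (u - d) = 0.469903
Discount per step: exp(-r*dt) = 0.997565
Stock lattice S(k, i) with i counting down-moves:
  k=0: S(0,0) = 93.3100
  k=1: S(1,0) = 107.6007; S(1,1) = 80.9173
  k=2: S(2,0) = 124.0801; S(2,1) = 93.3100; S(2,2) = 70.1705
  k=3: S(3,0) = 143.0833; S(3,1) = 107.6007; S(3,2) = 80.9173; S(3,3) = 60.8509
  k=4: S(4,0) = 164.9970; S(4,1) = 124.0801; S(4,2) = 93.3100; S(4,3) = 70.1705; S(4,4) = 52.7692
Terminal payoffs V(N, i) = max(S_T - K, 0):
  V(4,0) = 66.946999; V(4,1) = 26.030095; V(4,2) = 0.000000; V(4,3) = 0.000000; V(4,4) = 0.000000
Backward induction: V(k, i) = exp(-r*dt) * [p * V(k+1, i) + (1-p) * V(k+1, i+1)].
  V(3,0) = exp(-r*dt) * [p*66.946999 + (1-p)*26.030095] = 45.146906
  V(3,1) = exp(-r*dt) * [p*26.030095 + (1-p)*0.000000] = 12.201851
  V(3,2) = exp(-r*dt) * [p*0.000000 + (1-p)*0.000000] = 0.000000
  V(3,3) = exp(-r*dt) * [p*0.000000 + (1-p)*0.000000] = 0.000000
  V(2,0) = exp(-r*dt) * [p*45.146906 + (1-p)*12.201851] = 27.615449
  V(2,1) = exp(-r*dt) * [p*12.201851 + (1-p)*0.000000] = 5.719732
  V(2,2) = exp(-r*dt) * [p*0.000000 + (1-p)*0.000000] = 0.000000
  V(1,0) = exp(-r*dt) * [p*27.615449 + (1-p)*5.719732] = 15.969630
  V(1,1) = exp(-r*dt) * [p*5.719732 + (1-p)*0.000000] = 2.681178
  V(0,0) = exp(-r*dt) * [p*15.969630 + (1-p)*2.681178] = 8.903737

Answer: Price = V(0,0) = 8.9037


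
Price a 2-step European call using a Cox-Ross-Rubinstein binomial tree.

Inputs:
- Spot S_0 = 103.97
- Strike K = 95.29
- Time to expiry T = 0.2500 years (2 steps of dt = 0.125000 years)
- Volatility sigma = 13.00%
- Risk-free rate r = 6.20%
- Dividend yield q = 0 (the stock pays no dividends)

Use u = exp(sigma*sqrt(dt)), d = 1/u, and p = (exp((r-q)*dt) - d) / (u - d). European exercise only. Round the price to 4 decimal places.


Answer: Price = V(0,0) = 10.2266

Derivation:
dt = T/N = 0.125000
u = exp(sigma*sqrt(dt)) = 1.047035; d = 1/u = 0.955078
p = (exp((r-q)*dt) - d) / (u - d) = 0.573118
Discount per step: exp(-r*dt) = 0.992280
Stock lattice S(k, i) with i counting down-moves:
  k=0: S(0,0) = 103.9700
  k=1: S(1,0) = 108.8602; S(1,1) = 99.2995
  k=2: S(2,0) = 113.9804; S(2,1) = 103.9700; S(2,2) = 94.8388
Terminal payoffs V(N, i) = max(S_T - K, 0):
  V(2,0) = 18.690374; V(2,1) = 8.680000; V(2,2) = 0.000000
Backward induction: V(k, i) = exp(-r*dt) * [p * V(k+1, i) + (1-p) * V(k+1, i+1)].
  V(1,0) = exp(-r*dt) * [p*18.690374 + (1-p)*8.680000] = 14.305826
  V(1,1) = exp(-r*dt) * [p*8.680000 + (1-p)*0.000000] = 4.936261
  V(0,0) = exp(-r*dt) * [p*14.305826 + (1-p)*4.936261] = 10.226566


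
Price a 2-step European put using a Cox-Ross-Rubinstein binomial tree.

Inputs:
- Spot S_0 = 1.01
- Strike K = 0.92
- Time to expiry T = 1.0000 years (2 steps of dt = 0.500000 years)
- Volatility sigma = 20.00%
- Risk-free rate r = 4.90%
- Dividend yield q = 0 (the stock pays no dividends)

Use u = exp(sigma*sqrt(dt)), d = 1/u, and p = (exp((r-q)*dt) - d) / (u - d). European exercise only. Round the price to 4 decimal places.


dt = T/N = 0.500000
u = exp(sigma*sqrt(dt)) = 1.151910; d = 1/u = 0.868123
p = (exp((r-q)*dt) - d) / (u - d) = 0.552102
Discount per step: exp(-r*dt) = 0.975798
Stock lattice S(k, i) with i counting down-moves:
  k=0: S(0,0) = 1.0100
  k=1: S(1,0) = 1.1634; S(1,1) = 0.8768
  k=2: S(2,0) = 1.3402; S(2,1) = 1.0100; S(2,2) = 0.7612
Terminal payoffs V(N, i) = max(K - S_T, 0):
  V(2,0) = 0.000000; V(2,1) = 0.000000; V(2,2) = 0.158825
Backward induction: V(k, i) = exp(-r*dt) * [p * V(k+1, i) + (1-p) * V(k+1, i+1)].
  V(1,0) = exp(-r*dt) * [p*0.000000 + (1-p)*0.000000] = 0.000000
  V(1,1) = exp(-r*dt) * [p*0.000000 + (1-p)*0.158825] = 0.069416
  V(0,0) = exp(-r*dt) * [p*0.000000 + (1-p)*0.069416] = 0.030339

Answer: Price = V(0,0) = 0.0303


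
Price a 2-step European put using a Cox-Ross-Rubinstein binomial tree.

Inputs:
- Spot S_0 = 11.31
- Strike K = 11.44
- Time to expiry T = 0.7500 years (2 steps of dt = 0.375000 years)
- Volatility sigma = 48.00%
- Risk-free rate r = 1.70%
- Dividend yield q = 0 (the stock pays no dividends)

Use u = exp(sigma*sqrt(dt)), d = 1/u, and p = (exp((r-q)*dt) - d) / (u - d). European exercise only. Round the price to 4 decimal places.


Answer: Price = V(0,0) = 1.6728

Derivation:
dt = T/N = 0.375000
u = exp(sigma*sqrt(dt)) = 1.341702; d = 1/u = 0.745322
p = (exp((r-q)*dt) - d) / (u - d) = 0.437764
Discount per step: exp(-r*dt) = 0.993645
Stock lattice S(k, i) with i counting down-moves:
  k=0: S(0,0) = 11.3100
  k=1: S(1,0) = 15.1746; S(1,1) = 8.4296
  k=2: S(2,0) = 20.3599; S(2,1) = 11.3100; S(2,2) = 6.2828
Terminal payoffs V(N, i) = max(K - S_T, 0):
  V(2,0) = 0.000000; V(2,1) = 0.130000; V(2,2) = 5.157238
Backward induction: V(k, i) = exp(-r*dt) * [p * V(k+1, i) + (1-p) * V(k+1, i+1)].
  V(1,0) = exp(-r*dt) * [p*0.000000 + (1-p)*0.130000] = 0.072626
  V(1,1) = exp(-r*dt) * [p*0.130000 + (1-p)*5.157238] = 2.937709
  V(0,0) = exp(-r*dt) * [p*0.072626 + (1-p)*2.937709] = 1.672782


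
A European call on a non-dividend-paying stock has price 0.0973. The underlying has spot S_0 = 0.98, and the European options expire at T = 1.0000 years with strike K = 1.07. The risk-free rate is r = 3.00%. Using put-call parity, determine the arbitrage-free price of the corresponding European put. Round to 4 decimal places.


Put-call parity: C - P = S_0 * exp(-qT) - K * exp(-rT).
S_0 * exp(-qT) = 0.9800 * 1.00000000 = 0.98000000
K * exp(-rT) = 1.0700 * 0.97044553 = 1.03837672
P = C - S*exp(-qT) + K*exp(-rT)
P = 0.0973 - 0.98000000 + 1.03837672 = 0.1557

Answer: Put price = 0.1557


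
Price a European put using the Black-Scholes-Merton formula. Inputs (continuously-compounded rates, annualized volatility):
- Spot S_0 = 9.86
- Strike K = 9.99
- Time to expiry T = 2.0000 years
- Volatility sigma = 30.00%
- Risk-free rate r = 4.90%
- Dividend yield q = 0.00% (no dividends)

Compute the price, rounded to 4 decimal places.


d1 = (ln(S/K) + (r - q + 0.5*sigma^2) * T) / (sigma * sqrt(T)) = 0.41224697
d2 = d1 - sigma * sqrt(T) = -0.01201710
exp(-rT) = 0.90664890; exp(-qT) = 1.00000000
P = K * exp(-rT) * N(-d2) - S_0 * exp(-qT) * N(-d1)
N(-d1) = 0.34007921; N(-d2) = 0.50479401
P = 9.9900 * 0.90664890 * 0.50479401 - 9.8600 * 1.00000000 * 0.34007921 = 1.2190

Answer: Price = 1.2190


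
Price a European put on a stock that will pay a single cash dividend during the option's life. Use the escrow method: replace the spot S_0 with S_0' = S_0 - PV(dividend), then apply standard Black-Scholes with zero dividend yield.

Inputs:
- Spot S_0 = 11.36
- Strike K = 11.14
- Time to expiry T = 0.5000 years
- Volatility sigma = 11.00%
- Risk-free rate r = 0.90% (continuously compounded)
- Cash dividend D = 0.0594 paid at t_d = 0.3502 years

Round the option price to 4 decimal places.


PV(D) = D * exp(-r * t_d) = 0.0594 * 0.99685316 = 0.05921308
S_0' = S_0 - PV(D) = 11.3600 - 0.05921308 = 11.30078692
d1 = (ln(S_0'/K) + (r + sigma^2/2)*T) / (sigma*sqrt(T)) = 0.28098017
d2 = d1 - sigma*sqrt(T) = 0.20319842
exp(-rT) = 0.99551011
N(-d1) = 0.38936281; N(-d2) = 0.41948997
P = K * exp(-rT) * N(-d2) - S_0' * N(-d1) = 11.1400 * 0.99551011 * 0.41948997 - 11.30078692 * 0.38936281 = 0.2520

Answer: Price = 0.2520


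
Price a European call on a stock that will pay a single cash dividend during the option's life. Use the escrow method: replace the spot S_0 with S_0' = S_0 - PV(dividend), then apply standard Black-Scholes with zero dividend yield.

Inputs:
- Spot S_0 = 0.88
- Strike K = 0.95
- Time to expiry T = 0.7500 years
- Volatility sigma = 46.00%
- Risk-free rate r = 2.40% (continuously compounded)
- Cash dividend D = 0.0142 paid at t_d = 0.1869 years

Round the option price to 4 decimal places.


PV(D) = D * exp(-r * t_d) = 0.0142 * 0.99552445 = 0.01413645
S_0' = S_0 - PV(D) = 0.8800 - 0.01413645 = 0.86586355
d1 = (ln(S_0'/K) + (r + sigma^2/2)*T) / (sigma*sqrt(T)) = 0.01158554
d2 = d1 - sigma*sqrt(T) = -0.38678615
exp(-rT) = 0.98216103
N(d1) = 0.50462186; N(d2) = 0.34945727
C = S_0' * N(d1) - K * exp(-rT) * N(d2) = 0.86586355 * 0.50462186 - 0.9500 * 0.98216103 * 0.34945727 = 0.1109

Answer: Price = 0.1109


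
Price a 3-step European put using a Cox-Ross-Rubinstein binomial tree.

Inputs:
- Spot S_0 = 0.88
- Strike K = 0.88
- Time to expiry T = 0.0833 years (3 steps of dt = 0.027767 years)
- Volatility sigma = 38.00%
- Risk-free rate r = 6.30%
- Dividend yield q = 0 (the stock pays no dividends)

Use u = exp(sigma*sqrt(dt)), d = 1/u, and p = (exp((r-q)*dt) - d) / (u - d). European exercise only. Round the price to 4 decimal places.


dt = T/N = 0.027767
u = exp(sigma*sqrt(dt)) = 1.065368; d = 1/u = 0.938642
p = (exp((r-q)*dt) - d) / (u - d) = 0.497991
Discount per step: exp(-r*dt) = 0.998252
Stock lattice S(k, i) with i counting down-moves:
  k=0: S(0,0) = 0.8800
  k=1: S(1,0) = 0.9375; S(1,1) = 0.8260
  k=2: S(2,0) = 0.9988; S(2,1) = 0.8800; S(2,2) = 0.7753
  k=3: S(3,0) = 1.0641; S(3,1) = 0.9375; S(3,2) = 0.8260; S(3,3) = 0.7278
Terminal payoffs V(N, i) = max(K - S_T, 0):
  V(3,0) = 0.000000; V(3,1) = 0.000000; V(3,2) = 0.053995; V(3,3) = 0.152248
Backward induction: V(k, i) = exp(-r*dt) * [p * V(k+1, i) + (1-p) * V(k+1, i+1)].
  V(2,0) = exp(-r*dt) * [p*0.000000 + (1-p)*0.000000] = 0.000000
  V(2,1) = exp(-r*dt) * [p*0.000000 + (1-p)*0.053995] = 0.027058
  V(2,2) = exp(-r*dt) * [p*0.053995 + (1-p)*0.152248] = 0.103138
  V(1,0) = exp(-r*dt) * [p*0.000000 + (1-p)*0.027058] = 0.013560
  V(1,1) = exp(-r*dt) * [p*0.027058 + (1-p)*0.103138] = 0.065137
  V(0,0) = exp(-r*dt) * [p*0.013560 + (1-p)*0.065137] = 0.039383

Answer: Price = V(0,0) = 0.0394


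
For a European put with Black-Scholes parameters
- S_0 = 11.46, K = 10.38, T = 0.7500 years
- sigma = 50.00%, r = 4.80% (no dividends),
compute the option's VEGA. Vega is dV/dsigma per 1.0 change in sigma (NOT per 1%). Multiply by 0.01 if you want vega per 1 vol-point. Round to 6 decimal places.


d1 = 0.5282335427; d2 = 0.0952208408
phi(d1) = 0.3469918900; exp(-qT) = 1.0000000000; exp(-rT) = 0.9646402935
Vega = S * exp(-qT) * phi(d1) * sqrt(T) = 11.4600 * 1.0000000000 * 0.3469918900 * 0.8660254038 = 3.443773

Answer: Vega = 3.443773


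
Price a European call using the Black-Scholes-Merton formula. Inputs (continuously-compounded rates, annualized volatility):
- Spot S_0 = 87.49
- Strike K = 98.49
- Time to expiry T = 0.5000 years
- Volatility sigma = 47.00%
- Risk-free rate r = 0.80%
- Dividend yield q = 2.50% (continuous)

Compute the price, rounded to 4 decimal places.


Answer: Price = 7.1959

Derivation:
d1 = (ln(S/K) + (r - q + 0.5*sigma^2) * T) / (sigma * sqrt(T)) = -0.21575940
d2 = d1 - sigma * sqrt(T) = -0.54809959
exp(-rT) = 0.99600799; exp(-qT) = 0.98757780
C = S_0 * exp(-qT) * N(d1) - K * exp(-rT) * N(d2)
N(d1) = 0.41458765; N(d2) = 0.29181176
C = 87.4900 * 0.98757780 * 0.41458765 - 98.4900 * 0.99600799 * 0.29181176 = 7.1959


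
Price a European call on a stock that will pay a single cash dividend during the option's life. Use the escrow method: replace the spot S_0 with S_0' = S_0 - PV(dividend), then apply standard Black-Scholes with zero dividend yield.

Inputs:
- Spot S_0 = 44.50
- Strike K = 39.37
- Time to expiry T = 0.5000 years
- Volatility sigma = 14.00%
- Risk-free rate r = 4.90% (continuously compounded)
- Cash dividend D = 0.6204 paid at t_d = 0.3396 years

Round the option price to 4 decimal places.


Answer: Price = 5.6405

Derivation:
PV(D) = D * exp(-r * t_d) = 0.6204 * 0.98349729 = 0.61016172
S_0' = S_0 - PV(D) = 44.5000 - 0.61016172 = 43.88983828
d1 = (ln(S_0'/K) + (r + sigma^2/2)*T) / (sigma*sqrt(T)) = 1.39480564
d2 = d1 - sigma*sqrt(T) = 1.29581070
exp(-rT) = 0.97579769
N(d1) = 0.91846277; N(d2) = 0.90247964
C = S_0' * N(d1) - K * exp(-rT) * N(d2) = 43.88983828 * 0.91846277 - 39.3700 * 0.97579769 * 0.90247964 = 5.6405
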